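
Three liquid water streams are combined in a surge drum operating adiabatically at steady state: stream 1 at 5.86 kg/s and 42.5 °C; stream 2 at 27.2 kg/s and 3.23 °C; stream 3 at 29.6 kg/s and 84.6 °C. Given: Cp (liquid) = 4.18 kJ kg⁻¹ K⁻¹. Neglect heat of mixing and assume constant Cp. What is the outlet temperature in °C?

Adiabatic, steady state ⇒ Σ ṁᵢCp,ᵢ(T_out − Tᵢ) = 0
Σ ṁᵢCp,ᵢTᵢ = 5.86×4.18×42.5 + 27.2×4.18×3.23 + 29.6×4.18×84.6 = 11876
Σ ṁᵢCp,ᵢ = 5.86×4.18 + 27.2×4.18 + 29.6×4.18 = 261.92
T_out = 11876 / 261.92 = 45.341 °C

T_out = 45.3 °C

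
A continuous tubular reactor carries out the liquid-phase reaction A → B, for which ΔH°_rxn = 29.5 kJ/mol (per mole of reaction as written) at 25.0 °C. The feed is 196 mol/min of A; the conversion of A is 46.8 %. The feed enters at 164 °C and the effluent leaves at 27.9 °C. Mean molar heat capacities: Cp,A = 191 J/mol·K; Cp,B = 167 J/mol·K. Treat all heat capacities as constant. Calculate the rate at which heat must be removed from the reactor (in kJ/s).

Extent of reaction ξ = 0.468 × 196 = 91.728 mol/min
Reaction term: ξ·ΔH°_rxn = 91.728 × 29.5 = 2706 kJ/min
Sensible, feed 164→25 °C: -5203.6 kJ/min
Outlet flows (mol/min): A 104.27, B 91.728
Sensible, products 25→27.9 °C: 102.18 kJ/min
Q = ΔH = -2395.4 kJ/min = -39.924 kW
Heat removed = 39.924 kJ/s

Q_out = 39.9 kJ/s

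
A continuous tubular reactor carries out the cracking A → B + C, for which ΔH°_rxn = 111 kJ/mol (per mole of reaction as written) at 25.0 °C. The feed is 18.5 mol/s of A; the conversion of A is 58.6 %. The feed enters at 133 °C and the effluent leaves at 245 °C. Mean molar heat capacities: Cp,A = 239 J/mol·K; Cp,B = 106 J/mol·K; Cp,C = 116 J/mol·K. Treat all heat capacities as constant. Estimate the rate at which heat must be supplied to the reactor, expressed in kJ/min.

Q_in = 99500 kJ/min

Extent of reaction ξ = 0.586 × 18.5 = 10.841 mol/s
Reaction term: ξ·ΔH°_rxn = 10.841 × 111 = 1203.4 kJ/s
Sensible, feed 133→25 °C: -477.52 kJ/s
Outlet flows (mol/s): A 7.659, B 10.841, C 10.841
Sensible, products 25→245 °C: 932.18 kJ/s
Q = ΔH = 1658 kJ/s = 1658 kW
Heat supplied = 99481 kJ/min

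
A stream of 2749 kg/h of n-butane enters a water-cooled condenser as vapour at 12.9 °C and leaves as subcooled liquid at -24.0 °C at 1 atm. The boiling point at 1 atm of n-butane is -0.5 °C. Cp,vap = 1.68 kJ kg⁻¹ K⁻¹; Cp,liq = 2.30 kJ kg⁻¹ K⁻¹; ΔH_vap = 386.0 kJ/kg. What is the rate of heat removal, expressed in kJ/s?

Q_c = 353 kJ/s

vapour 12.9→-0.5 °C: -22.512 kJ/kg
condensation at -0.5 °C: -386 kJ/kg
liquid -0.5→-24.0 °C: -54.05 kJ/kg
Δh = -22.512 + -386 + -54.05 = -462.56 kJ/kg
Q = ṁ·Δh = 2749 kg/h × -462.56 kJ/kg = -1.2716e+06 kJ/h
|Q| = 353.22 kW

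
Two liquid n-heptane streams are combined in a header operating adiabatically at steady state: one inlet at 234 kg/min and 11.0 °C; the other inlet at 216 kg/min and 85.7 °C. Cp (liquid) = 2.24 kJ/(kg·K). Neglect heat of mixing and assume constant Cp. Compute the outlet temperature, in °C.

T_out = 46.9 °C

Energy balance with Q = 0: Σ ṁᵢCp,ᵢ(T_out − Tᵢ) = 0
T_out = Σ ṁᵢCp,ᵢTᵢ / Σ ṁᵢCp,ᵢ
      = 47231 / 1008 = 46.856 °C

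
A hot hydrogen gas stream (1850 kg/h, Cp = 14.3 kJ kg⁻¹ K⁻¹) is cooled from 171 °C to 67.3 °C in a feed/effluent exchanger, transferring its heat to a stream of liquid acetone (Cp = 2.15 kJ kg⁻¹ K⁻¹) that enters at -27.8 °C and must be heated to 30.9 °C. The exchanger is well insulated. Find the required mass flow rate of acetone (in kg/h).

ṁ_c = 21700 kg/h

Heat released by hot stream: Q = 1850 × 14.3 × (171 − 67.3) = 2.7434e+06 kJ/h
Energy balance on cold side (adiabatic exchanger): Q = ṁ_c·Cp_c·(T_c,out − T_c,in)
ṁ_c = 2.7434e+06 / [2.15 × (30.9 − -27.8)] = 21738 kg/h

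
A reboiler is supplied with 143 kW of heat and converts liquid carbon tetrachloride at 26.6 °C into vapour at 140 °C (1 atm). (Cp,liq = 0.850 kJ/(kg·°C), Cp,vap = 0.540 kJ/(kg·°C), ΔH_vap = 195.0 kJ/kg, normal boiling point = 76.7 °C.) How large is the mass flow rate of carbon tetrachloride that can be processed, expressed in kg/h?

ṁ = 1890 kg/h

Δh = 0.850×(76.7−26.6) + 195.0 + 0.540×(140−76.7) = 271.77 kJ/kg
Q = 143 kW = 143 kJ/s = 514800 kJ/h
ṁ = Q/Δh = 514800 / 271.77 = 1894.3 kg/h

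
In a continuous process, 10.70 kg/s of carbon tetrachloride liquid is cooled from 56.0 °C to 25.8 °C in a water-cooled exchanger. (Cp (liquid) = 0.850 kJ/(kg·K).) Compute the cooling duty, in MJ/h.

Q_c = 989 MJ/h

Q = ṁ·Cp·ΔT = 10.70 × 0.850 × (25.8 − 56.0) = -274.67 kJ/s
Cooling duty = 988.81 MJ/h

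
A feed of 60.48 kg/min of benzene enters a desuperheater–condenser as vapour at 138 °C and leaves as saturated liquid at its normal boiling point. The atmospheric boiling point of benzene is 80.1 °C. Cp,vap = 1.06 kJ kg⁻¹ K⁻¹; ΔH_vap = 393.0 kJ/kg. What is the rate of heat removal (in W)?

Q_c = 458000 W

vapour 138→80.1 °C: -61.374 kJ/kg
condensation at 80.1 °C: -393 kJ/kg
Δh = -61.374 + -393 = -454.37 kJ/kg
Q = ṁ·Δh = 60.48 kg/min × -454.37 kJ/kg = -27481 kJ/min
|Q| = 458.01 kW = 458010 W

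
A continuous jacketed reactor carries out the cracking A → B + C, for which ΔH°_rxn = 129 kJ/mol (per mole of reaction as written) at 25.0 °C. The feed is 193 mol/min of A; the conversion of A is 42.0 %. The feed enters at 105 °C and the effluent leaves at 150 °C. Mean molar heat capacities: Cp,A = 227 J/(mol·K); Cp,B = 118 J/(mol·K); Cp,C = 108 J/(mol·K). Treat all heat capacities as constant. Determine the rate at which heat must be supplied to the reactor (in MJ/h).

Extent of reaction ξ = 0.420 × 193 = 81.06 mol/min
Reaction term: ξ·ΔH°_rxn = 81.06 × 129 = 10457 kJ/min
Sensible, feed 105→25 °C: -3504.9 kJ/min
Outlet flows (mol/min): A 111.94, B 81.06, C 81.06
Sensible, products 25→150 °C: 5466.2 kJ/min
Q = ΔH = 12418 kJ/min = 206.97 kW
Heat supplied = 745.09 MJ/h

Q_in = 745 MJ/h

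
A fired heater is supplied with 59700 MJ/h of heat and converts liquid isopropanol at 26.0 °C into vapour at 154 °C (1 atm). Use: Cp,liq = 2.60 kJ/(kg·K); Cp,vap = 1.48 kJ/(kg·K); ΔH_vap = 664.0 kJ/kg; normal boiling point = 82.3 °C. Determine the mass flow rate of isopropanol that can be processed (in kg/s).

ṁ = 18.1 kg/s

Δh = 2.60×(82.3−26.0) + 664.0 + 1.48×(154−82.3) = 916.5 kJ/kg
Q = 59700 MJ/h = 16583 kJ/s = 16583 kJ/s
ṁ = Q/Δh = 16583 / 916.5 = 18.094 kg/s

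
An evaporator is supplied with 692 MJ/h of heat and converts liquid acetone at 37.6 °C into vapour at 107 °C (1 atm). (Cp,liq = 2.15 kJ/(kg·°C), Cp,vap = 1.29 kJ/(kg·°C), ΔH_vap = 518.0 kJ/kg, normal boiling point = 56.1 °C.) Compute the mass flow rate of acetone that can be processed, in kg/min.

Δh = 2.15×(56.1−37.6) + 518.0 + 1.29×(107−56.1) = 623.44 kJ/kg
Q = 692 MJ/h = 192.22 kJ/s = 11533 kJ/min
ṁ = Q/Δh = 11533 / 623.44 = 18.5 kg/min

ṁ = 18.5 kg/min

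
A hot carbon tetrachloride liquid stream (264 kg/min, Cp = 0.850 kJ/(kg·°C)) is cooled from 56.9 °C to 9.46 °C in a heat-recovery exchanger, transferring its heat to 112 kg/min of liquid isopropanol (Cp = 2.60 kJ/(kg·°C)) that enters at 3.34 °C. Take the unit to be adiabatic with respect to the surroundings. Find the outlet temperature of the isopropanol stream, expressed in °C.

Heat released by hot stream: Q = 264 × 0.850 × (56.9 − 9.46) = 10646 kJ/min
Energy balance on cold side (adiabatic exchanger): Q = ṁ_c·Cp_c·(T_c,out − T_c,in)
T_c,out = 3.34 + 10646/(112 × 2.60) = 39.897 °C

T_c,out = 39.9 °C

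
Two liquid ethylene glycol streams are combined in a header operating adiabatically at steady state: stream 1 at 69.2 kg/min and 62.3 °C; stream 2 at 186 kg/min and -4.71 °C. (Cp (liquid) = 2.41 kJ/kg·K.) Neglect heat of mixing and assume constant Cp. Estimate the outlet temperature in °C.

T_out = 13.5 °C

No heat crosses the boundary, so H_out = H_in.
T_out = Σ ṁᵢCp,ᵢTᵢ / Σ ṁᵢCp,ᵢ
      = 8278.6 / 615.03 = 13.46 °C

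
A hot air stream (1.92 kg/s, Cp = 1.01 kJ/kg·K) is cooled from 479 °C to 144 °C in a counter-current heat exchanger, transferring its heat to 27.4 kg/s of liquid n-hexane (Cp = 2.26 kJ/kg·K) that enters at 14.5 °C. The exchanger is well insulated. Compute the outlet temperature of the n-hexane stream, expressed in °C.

T_c,out = 25.0 °C

Heat released by hot stream: Q = 1.92 × 1.01 × (479 − 144) = 649.63 kJ/s
Energy balance on cold side (adiabatic exchanger): Q = ṁ_c·Cp_c·(T_c,out − T_c,in)
T_c,out = 14.5 + 649.63/(27.4 × 2.26) = 24.991 °C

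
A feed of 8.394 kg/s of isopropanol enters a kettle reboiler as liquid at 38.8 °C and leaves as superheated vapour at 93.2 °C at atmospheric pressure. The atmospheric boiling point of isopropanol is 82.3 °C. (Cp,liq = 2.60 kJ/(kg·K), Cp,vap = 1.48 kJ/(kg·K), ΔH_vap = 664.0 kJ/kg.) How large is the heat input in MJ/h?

liquid 38.8→82.3 °C: 113.1 kJ/kg
vaporisation at 82.3 °C: 664 kJ/kg
vapour 82.3→93.2 °C: 16.132 kJ/kg
Δh = 113.1 + 664 + 16.132 = 793.23 kJ/kg
Q = ṁ·Δh = 8.394 kg/s × 793.23 kJ/kg = 6658.4 kJ/s
|Q| = 6658.4 kW = 23970 MJ/h

Q = 24000 MJ/h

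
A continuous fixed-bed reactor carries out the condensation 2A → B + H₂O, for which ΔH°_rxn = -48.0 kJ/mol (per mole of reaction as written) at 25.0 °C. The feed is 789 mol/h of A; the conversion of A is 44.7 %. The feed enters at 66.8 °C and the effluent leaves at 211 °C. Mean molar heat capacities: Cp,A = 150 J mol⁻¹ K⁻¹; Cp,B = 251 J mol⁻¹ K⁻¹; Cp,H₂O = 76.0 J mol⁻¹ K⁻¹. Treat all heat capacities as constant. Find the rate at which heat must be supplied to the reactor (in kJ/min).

Q_in = 158 kJ/min

Extent of reaction ξ = 0.447 × 789 / 2 = 176.34 mol/h
Reaction term: ξ·ΔH°_rxn = 176.34 × -48.0 = -8464.4 kJ/h
Sensible, feed 66.8→25 °C: -4947 kJ/h
Outlet flows (mol/h): A 436.32, B 176.34, H₂O 176.34
Sensible, products 25→211 °C: 22899 kJ/h
Q = ΔH = 9487.3 kJ/h = 2.6354 kW
Heat supplied = 158.12 kJ/min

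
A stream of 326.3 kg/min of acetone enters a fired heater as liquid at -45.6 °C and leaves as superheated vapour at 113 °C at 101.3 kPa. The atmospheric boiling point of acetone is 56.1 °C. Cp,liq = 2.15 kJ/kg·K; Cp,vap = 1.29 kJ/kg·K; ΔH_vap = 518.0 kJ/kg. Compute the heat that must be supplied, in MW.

Q = 4.41 MW

liquid -45.6→56.1 °C: 218.66 kJ/kg
vaporisation at 56.1 °C: 518 kJ/kg
vapour 56.1→113 °C: 73.401 kJ/kg
Δh = 218.66 + 518 + 73.401 = 810.06 kJ/kg
Q = ṁ·Δh = 326.3 kg/min × 810.06 kJ/kg = 264320 kJ/min
|Q| = 4405.4 kW = 4.4054 MW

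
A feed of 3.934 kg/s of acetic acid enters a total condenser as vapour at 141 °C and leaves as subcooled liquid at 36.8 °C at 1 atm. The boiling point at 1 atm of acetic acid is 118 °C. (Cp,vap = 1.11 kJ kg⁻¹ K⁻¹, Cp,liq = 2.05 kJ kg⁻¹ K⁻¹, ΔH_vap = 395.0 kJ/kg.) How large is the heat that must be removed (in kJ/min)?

vapour 141→118 °C: -25.53 kJ/kg
condensation at 118 °C: -395 kJ/kg
liquid 118→36.8 °C: -166.46 kJ/kg
Δh = -25.53 + -395 + -166.46 = -586.99 kJ/kg
Q = ṁ·Δh = 3.934 kg/s × -586.99 kJ/kg = -2309.2 kJ/s
|Q| = 2309.2 kW = 138550 kJ/min

Q_c = 139000 kJ/min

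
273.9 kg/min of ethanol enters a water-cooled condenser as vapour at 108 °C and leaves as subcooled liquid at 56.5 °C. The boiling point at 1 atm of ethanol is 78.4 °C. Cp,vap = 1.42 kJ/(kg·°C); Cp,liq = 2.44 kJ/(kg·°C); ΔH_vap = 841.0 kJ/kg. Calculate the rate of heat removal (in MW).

vapour 108→78.4 °C: -42.032 kJ/kg
condensation at 78.4 °C: -841 kJ/kg
liquid 78.4→56.5 °C: -53.436 kJ/kg
Δh = -42.032 + -841 + -53.436 = -936.47 kJ/kg
Q = ṁ·Δh = 273.9 kg/min × -936.47 kJ/kg = -256500 kJ/min
|Q| = 4275 kW = 4.275 MW

Q_c = 4.27 MW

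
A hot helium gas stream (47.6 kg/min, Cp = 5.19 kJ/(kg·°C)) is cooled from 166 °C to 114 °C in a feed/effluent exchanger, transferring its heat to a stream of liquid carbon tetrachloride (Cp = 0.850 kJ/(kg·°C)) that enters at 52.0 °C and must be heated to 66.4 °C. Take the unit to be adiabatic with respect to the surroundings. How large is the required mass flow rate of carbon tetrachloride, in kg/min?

ṁ_c = 1050 kg/min

Heat released by hot stream: Q = 47.6 × 5.19 × (166 − 114) = 12846 kJ/min
Energy balance on cold side (adiabatic exchanger): Q = ṁ_c·Cp_c·(T_c,out − T_c,in)
ṁ_c = 12846 / [0.850 × (66.4 − 52.0)] = 1049.5 kg/min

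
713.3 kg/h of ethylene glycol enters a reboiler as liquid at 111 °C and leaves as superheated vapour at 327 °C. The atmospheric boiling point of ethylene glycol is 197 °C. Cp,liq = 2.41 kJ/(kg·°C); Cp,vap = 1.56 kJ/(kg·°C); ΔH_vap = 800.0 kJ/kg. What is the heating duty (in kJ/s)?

liquid 111→197 °C: 207.26 kJ/kg
vaporisation at 197 °C: 800 kJ/kg
vapour 197→327 °C: 202.8 kJ/kg
Δh = 207.26 + 800 + 202.8 = 1210.1 kJ/kg
Q = ṁ·Δh = 713.3 kg/h × 1210.1 kJ/kg = 863140 kJ/h
|Q| = 239.76 kW

Q = 240 kJ/s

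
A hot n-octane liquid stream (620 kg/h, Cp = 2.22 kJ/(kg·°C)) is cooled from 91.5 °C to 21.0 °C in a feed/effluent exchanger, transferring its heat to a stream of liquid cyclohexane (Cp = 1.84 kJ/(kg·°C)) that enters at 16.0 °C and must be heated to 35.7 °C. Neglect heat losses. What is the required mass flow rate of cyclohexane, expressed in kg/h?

Heat released by hot stream: Q = 620 × 2.22 × (91.5 − 21.0) = 97036 kJ/h
Energy balance on cold side (adiabatic exchanger): Q = ṁ_c·Cp_c·(T_c,out − T_c,in)
ṁ_c = 97036 / [1.84 × (35.7 − 16.0)] = 2677 kg/h

ṁ_c = 2680 kg/h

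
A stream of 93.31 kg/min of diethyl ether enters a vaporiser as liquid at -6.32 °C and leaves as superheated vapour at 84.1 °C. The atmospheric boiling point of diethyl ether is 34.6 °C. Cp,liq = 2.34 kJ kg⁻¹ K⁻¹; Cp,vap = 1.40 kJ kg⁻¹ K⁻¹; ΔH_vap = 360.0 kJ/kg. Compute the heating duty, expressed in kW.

liquid -6.32→34.6 °C: 95.753 kJ/kg
vaporisation at 34.6 °C: 360 kJ/kg
vapour 34.6→84.1 °C: 69.3 kJ/kg
Δh = 95.753 + 360 + 69.3 = 525.05 kJ/kg
Q = ṁ·Δh = 93.31 kg/min × 525.05 kJ/kg = 48993 kJ/min
|Q| = 816.54 kW

Q = 817 kW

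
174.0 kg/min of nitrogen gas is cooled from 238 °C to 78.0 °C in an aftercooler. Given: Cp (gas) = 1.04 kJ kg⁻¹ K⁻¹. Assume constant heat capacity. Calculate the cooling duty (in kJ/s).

Q_c = 483 kJ/s

Q = ṁ·Cp·ΔT = 174.0 × 1.04 × (78.0 − 238) = -28954 kJ/min
Converting: 28954 / 60 s = 482.56 kW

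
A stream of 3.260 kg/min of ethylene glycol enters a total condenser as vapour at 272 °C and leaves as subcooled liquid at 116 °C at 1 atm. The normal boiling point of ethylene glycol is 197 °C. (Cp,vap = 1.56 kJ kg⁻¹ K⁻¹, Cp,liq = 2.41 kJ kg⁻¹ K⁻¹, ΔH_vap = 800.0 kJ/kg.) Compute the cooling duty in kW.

vapour 272→197 °C: -117 kJ/kg
condensation at 197 °C: -800 kJ/kg
liquid 197→116 °C: -195.21 kJ/kg
Δh = -117 + -800 + -195.21 = -1112.2 kJ/kg
Q = ṁ·Δh = 3.260 kg/min × -1112.2 kJ/kg = -3625.8 kJ/min
|Q| = 60.43 kW

Q_c = 60.4 kW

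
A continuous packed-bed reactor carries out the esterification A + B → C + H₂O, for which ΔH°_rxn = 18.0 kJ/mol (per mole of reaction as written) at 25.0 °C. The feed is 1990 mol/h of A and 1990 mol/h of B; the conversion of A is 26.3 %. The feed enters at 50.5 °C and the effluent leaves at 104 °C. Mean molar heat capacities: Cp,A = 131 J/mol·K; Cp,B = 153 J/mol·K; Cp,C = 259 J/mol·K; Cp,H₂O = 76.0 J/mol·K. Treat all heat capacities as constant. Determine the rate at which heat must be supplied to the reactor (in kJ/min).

Extent of reaction ξ = 0.263 × 1990 = 523.37 mol/h
Reaction term: ξ·ΔH°_rxn = 523.37 × 18.0 = 9420.7 kJ/h
Sensible, feed 50.5→25 °C: -14412 kJ/h
Outlet flows (mol/h): A 1466.6, B 1466.6, C 523.37, H₂O 523.37
Sensible, products 25→104 °C: 46756 kJ/h
Q = ΔH = 41765 kJ/h = 11.601 kW
Heat supplied = 696.09 kJ/min

Q_in = 696 kJ/min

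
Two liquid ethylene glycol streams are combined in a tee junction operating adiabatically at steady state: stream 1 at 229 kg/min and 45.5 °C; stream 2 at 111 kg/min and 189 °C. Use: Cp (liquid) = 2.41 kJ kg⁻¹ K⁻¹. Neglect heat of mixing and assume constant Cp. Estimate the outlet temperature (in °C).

Energy balance with Q = 0: Σ ṁᵢCp,ᵢ(T_out − Tᵢ) = 0
Σ ṁᵢCp,ᵢTᵢ = 229×2.41×45.5 + 111×2.41×189 = 75670
Σ ṁᵢCp,ᵢ = 229×2.41 + 111×2.41 = 819.4
T_out = 75670 / 819.4 = 92.349 °C

T_out = 92.3 °C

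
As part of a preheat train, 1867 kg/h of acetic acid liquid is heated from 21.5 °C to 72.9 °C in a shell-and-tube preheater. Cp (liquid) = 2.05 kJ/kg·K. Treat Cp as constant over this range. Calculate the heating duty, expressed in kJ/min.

Q = 3280 kJ/min

Q = ṁ·Cp·ΔT = 1867 × 2.05 × (72.9 − 21.5) = 196730 kJ/h
Converting: 196730 / 3600 s = 54.646 kW
Heating duty = 3278.8 kJ/min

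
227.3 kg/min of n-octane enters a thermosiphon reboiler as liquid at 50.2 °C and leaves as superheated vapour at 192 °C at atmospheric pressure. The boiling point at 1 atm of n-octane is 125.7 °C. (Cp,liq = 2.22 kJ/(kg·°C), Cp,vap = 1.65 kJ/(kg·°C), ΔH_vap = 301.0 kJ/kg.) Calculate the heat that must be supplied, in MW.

Q = 2.19 MW

liquid 50.2→125.7 °C: 167.61 kJ/kg
vaporisation at 125.7 °C: 301 kJ/kg
vapour 125.7→192 °C: 109.39 kJ/kg
Δh = 167.61 + 301 + 109.39 = 578 kJ/kg
Q = ṁ·Δh = 227.3 kg/min × 578 kJ/kg = 131380 kJ/min
|Q| = 2189.7 kW = 2.1897 MW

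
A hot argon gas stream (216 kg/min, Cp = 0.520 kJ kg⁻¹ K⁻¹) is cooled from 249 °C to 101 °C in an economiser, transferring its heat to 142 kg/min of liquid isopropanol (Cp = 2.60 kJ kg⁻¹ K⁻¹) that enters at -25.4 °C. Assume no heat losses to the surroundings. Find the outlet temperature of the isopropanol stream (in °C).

Heat released by hot stream: Q = 216 × 0.520 × (249 − 101) = 16623 kJ/min
Energy balance on cold side (adiabatic exchanger): Q = ṁ_c·Cp_c·(T_c,out − T_c,in)
T_c,out = -25.4 + 16623/(142 × 2.60) = 19.625 °C

T_c,out = 19.6 °C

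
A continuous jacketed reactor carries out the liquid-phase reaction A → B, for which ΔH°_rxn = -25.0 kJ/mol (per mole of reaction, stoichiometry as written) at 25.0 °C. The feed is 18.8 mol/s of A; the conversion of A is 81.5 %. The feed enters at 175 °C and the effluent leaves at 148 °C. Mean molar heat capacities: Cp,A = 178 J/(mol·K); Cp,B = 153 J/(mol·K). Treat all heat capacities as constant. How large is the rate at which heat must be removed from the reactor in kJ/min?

Extent of reaction ξ = 0.815 × 18.8 = 15.322 mol/s
Reaction term: ξ·ΔH°_rxn = 15.322 × -25.0 = -383.05 kJ/s
Sensible, feed 175→25 °C: -501.96 kJ/s
Outlet flows (mol/s): A 3.478, B 15.322
Sensible, products 25→148 °C: 364.49 kJ/s
Q = ΔH = -520.52 kJ/s = -520.52 kW
Heat removed = 31231 kJ/min

Q_out = 31200 kJ/min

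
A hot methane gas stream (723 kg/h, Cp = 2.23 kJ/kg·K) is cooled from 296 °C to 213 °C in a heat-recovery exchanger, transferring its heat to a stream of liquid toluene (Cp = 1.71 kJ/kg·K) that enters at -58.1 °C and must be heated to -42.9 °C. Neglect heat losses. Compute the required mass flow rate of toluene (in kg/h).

Heat released by hot stream: Q = 723 × 2.23 × (296 − 213) = 133820 kJ/h
Energy balance on cold side (adiabatic exchanger): Q = ṁ_c·Cp_c·(T_c,out − T_c,in)
ṁ_c = 133820 / [1.71 × (-42.9 − -58.1)] = 5148.5 kg/h

ṁ_c = 5150 kg/h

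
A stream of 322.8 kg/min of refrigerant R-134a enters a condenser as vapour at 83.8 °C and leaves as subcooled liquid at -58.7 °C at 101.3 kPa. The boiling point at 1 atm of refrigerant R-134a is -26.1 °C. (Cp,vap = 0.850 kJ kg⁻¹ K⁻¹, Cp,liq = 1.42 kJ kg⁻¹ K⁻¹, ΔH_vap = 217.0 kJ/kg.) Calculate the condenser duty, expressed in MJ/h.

vapour 83.8→-26.1 °C: -93.415 kJ/kg
condensation at -26.1 °C: -217 kJ/kg
liquid -26.1→-58.7 °C: -46.292 kJ/kg
Δh = -93.415 + -217 + -46.292 = -356.71 kJ/kg
Q = ṁ·Δh = 322.8 kg/min × -356.71 kJ/kg = -115150 kJ/min
|Q| = 1919.1 kW = 6908.7 MJ/h

Q_c = 6910 MJ/h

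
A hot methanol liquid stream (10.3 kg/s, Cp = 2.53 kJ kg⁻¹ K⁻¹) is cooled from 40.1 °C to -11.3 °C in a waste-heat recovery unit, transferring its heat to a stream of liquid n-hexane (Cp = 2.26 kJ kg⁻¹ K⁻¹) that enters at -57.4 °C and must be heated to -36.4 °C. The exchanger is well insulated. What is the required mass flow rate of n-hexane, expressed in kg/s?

Heat released by hot stream: Q = 10.3 × 2.53 × (40.1 − -11.3) = 1339.4 kJ/s
Energy balance on cold side (adiabatic exchanger): Q = ṁ_c·Cp_c·(T_c,out − T_c,in)
ṁ_c = 1339.4 / [2.26 × (-36.4 − -57.4)] = 28.222 kg/s

ṁ_c = 28.2 kg/s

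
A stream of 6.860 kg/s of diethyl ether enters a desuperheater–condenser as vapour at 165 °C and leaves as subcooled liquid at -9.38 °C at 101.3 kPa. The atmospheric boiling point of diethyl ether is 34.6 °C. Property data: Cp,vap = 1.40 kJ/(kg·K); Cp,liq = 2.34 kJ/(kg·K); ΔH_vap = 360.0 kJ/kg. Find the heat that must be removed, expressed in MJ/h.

vapour 165→34.6 °C: -182.56 kJ/kg
condensation at 34.6 °C: -360 kJ/kg
liquid 34.6→-9.38 °C: -102.91 kJ/kg
Δh = -182.56 + -360 + -102.91 = -645.47 kJ/kg
Q = ṁ·Δh = 6.860 kg/s × -645.47 kJ/kg = -4427.9 kJ/s
|Q| = 4427.9 kW = 15941 MJ/h

Q_c = 15900 MJ/h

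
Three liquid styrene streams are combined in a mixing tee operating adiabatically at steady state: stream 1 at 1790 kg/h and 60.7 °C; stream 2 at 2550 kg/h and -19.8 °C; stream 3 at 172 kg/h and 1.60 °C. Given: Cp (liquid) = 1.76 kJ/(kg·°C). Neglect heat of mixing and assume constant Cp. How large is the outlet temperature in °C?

T_out = 13.0 °C

No heat crosses the boundary, so H_out = H_in.
Σ ṁᵢCp,ᵢTᵢ = 1790×1.76×60.7 + 2550×1.76×-19.8 + 172×1.76×1.60 = 102850
Σ ṁᵢCp,ᵢ = 1790×1.76 + 2550×1.76 + 172×1.76 = 7941.1
T_out = 102850 / 7941.1 = 12.952 °C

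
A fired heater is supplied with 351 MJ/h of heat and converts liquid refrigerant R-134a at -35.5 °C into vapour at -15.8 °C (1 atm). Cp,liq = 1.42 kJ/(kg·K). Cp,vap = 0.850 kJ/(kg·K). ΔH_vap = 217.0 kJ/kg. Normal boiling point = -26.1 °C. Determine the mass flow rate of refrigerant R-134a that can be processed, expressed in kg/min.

Δh = 1.42×(-26.1−-35.5) + 217.0 + 0.850×(-15.8−-26.1) = 239.1 kJ/kg
Q = 351 MJ/h = 97.5 kJ/s = 5850 kJ/min
ṁ = Q/Δh = 5850 / 239.1 = 24.466 kg/min

ṁ = 24.5 kg/min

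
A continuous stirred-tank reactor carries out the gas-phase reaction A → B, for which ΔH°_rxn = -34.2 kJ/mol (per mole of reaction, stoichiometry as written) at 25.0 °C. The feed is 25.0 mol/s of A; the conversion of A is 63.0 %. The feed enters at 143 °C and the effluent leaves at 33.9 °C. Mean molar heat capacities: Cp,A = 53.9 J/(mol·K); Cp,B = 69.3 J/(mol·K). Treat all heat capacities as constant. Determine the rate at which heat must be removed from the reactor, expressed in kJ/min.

Extent of reaction ξ = 0.630 × 25.0 = 15.75 mol/s
Reaction term: ξ·ΔH°_rxn = 15.75 × -34.2 = -538.65 kJ/s
Sensible, feed 143→25 °C: -159 kJ/s
Outlet flows (mol/s): A 9.25, B 15.75
Sensible, products 25→33.9 °C: 14.151 kJ/s
Q = ΔH = -683.5 kJ/s = -683.5 kW
Heat removed = 41010 kJ/min

Q_out = 41000 kJ/min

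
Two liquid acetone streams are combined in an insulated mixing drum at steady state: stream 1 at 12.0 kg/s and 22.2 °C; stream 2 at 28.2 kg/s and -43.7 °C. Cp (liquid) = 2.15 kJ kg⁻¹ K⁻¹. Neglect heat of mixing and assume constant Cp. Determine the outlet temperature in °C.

T_out = -24.0 °C

Adiabatic, steady state ⇒ Σ ṁᵢCp,ᵢ(T_out − Tᵢ) = 0
T_out = Σ ṁᵢCp,ᵢTᵢ / Σ ṁᵢCp,ᵢ
      = -2076.8 / 86.43 = -24.028 °C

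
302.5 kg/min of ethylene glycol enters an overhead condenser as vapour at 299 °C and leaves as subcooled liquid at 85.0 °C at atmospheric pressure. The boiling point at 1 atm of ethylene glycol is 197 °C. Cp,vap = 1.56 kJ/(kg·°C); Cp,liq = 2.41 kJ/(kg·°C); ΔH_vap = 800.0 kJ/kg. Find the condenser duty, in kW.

vapour 299→197 °C: -159.12 kJ/kg
condensation at 197 °C: -800 kJ/kg
liquid 197→85.0 °C: -269.92 kJ/kg
Δh = -159.12 + -800 + -269.92 = -1229 kJ/kg
Q = ṁ·Δh = 302.5 kg/min × -1229 kJ/kg = -371780 kJ/min
|Q| = 6196.4 kW

Q_c = 6200 kW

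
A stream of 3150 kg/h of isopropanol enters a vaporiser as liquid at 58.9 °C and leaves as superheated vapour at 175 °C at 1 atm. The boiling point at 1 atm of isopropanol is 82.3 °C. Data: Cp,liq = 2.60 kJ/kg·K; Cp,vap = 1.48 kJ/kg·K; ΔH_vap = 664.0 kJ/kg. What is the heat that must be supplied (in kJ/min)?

liquid 58.9→82.3 °C: 60.84 kJ/kg
vaporisation at 82.3 °C: 664 kJ/kg
vapour 82.3→175 °C: 137.2 kJ/kg
Δh = 60.84 + 664 + 137.2 = 862.04 kJ/kg
Q = ṁ·Δh = 3150 kg/h × 862.04 kJ/kg = 2.7154e+06 kJ/h
|Q| = 754.28 kW = 45257 kJ/min

Q = 45300 kJ/min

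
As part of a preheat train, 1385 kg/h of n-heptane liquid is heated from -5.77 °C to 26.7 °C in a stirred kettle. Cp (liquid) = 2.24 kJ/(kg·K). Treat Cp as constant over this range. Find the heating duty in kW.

Q = ṁ·Cp·ΔT = 1385 × 2.24 × (26.7 − -5.77) = 100730 kJ/h
Converting: 100730 / 3600 s = 27.982 kW

Q = 28.0 kW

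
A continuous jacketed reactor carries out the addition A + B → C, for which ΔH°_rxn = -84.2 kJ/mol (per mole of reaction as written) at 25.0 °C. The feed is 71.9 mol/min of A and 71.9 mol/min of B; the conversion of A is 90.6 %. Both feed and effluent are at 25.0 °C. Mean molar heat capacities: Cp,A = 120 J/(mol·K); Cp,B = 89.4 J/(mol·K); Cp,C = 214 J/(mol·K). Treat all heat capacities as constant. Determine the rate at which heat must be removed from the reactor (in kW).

Extent of reaction ξ = 0.906 × 71.9 = 65.141 mol/min
Reaction term: ξ·ΔH°_rxn = 65.141 × -84.2 = -5484.9 kJ/min
Q = ΔH = -5484.9 kJ/min = -91.415 kW
Heat removed = 91.415 kW

Q_out = 91.4 kW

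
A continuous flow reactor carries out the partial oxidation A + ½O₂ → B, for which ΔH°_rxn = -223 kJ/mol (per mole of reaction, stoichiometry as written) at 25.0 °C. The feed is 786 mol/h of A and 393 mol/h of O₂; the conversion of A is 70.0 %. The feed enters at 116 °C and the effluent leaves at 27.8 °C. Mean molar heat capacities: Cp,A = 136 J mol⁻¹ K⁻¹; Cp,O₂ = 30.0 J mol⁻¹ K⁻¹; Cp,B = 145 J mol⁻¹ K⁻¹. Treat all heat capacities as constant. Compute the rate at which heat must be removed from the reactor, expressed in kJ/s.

Extent of reaction ξ = 0.700 × 786 = 550.2 mol/h
Reaction term: ξ·ΔH°_rxn = 550.2 × -223 = -122690 kJ/h
Sensible, feed 116→25 °C: -10800 kJ/h
Outlet flows (mol/h): A 235.8, O₂ 117.9, B 550.2
Sensible, products 25→27.8 °C: 323.08 kJ/h
Q = ΔH = -133170 kJ/h = -36.992 kW
Heat removed = 36.992 kJ/s

Q_out = 37.0 kJ/s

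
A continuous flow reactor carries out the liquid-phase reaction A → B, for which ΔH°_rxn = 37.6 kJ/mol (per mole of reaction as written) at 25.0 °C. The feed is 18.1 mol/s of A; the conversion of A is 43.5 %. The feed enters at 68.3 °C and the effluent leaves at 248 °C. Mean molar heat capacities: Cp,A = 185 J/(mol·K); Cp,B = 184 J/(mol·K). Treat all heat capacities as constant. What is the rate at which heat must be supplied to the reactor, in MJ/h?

Q_in = 3230 MJ/h

Extent of reaction ξ = 0.435 × 18.1 = 7.8735 mol/s
Reaction term: ξ·ΔH°_rxn = 7.8735 × 37.6 = 296.04 kJ/s
Sensible, feed 68.3→25 °C: -144.99 kJ/s
Outlet flows (mol/s): A 10.227, B 7.8735
Sensible, products 25→248 °C: 744.96 kJ/s
Q = ΔH = 896.01 kJ/s = 896.01 kW
Heat supplied = 3225.6 MJ/h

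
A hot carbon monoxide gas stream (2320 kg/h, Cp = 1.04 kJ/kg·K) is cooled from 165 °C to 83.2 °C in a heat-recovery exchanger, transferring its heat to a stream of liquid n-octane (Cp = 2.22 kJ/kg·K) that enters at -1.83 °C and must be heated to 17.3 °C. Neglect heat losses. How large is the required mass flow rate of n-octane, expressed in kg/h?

ṁ_c = 4650 kg/h

Heat released by hot stream: Q = 2320 × 1.04 × (165 − 83.2) = 197370 kJ/h
Energy balance on cold side (adiabatic exchanger): Q = ṁ_c·Cp_c·(T_c,out − T_c,in)
ṁ_c = 197370 / [2.22 × (17.3 − -1.83)] = 4647.4 kg/h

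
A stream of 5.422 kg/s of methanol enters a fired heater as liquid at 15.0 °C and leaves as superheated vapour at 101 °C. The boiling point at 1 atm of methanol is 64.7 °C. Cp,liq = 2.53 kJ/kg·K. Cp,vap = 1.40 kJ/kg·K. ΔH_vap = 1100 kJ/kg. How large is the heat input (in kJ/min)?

liquid 15.0→64.7 °C: 125.74 kJ/kg
vaporisation at 64.7 °C: 1100 kJ/kg
vapour 64.7→101 °C: 50.82 kJ/kg
Δh = 125.74 + 1100 + 50.82 = 1276.6 kJ/kg
Q = ṁ·Δh = 5.422 kg/s × 1276.6 kJ/kg = 6921.5 kJ/s
|Q| = 6921.5 kW = 415290 kJ/min

Q = 415000 kJ/min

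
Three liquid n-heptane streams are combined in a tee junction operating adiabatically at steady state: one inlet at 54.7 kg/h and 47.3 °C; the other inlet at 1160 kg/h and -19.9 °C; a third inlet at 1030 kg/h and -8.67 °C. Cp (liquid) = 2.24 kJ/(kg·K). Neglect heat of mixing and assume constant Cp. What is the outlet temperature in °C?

T_out = -13.1 °C

Adiabatic, steady state ⇒ Σ ṁᵢCp,ᵢ(T_out − Tᵢ) = 0
T_out = Σ ṁᵢCp,ᵢTᵢ / Σ ṁᵢCp,ᵢ
      = -65916 / 5028.1 = -13.109 °C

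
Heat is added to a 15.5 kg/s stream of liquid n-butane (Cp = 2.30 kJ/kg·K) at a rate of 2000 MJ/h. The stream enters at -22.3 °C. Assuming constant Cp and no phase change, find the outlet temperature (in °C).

T_out = -6.72 °C

Q = 2000 MJ/h = 555.56 kJ/s
ΔT = Q/(ṁ·Cp) = 555.56/(15.5×2.30) = 15.584 K
T_out = -22.3 + 15.584 = -6.7164 °C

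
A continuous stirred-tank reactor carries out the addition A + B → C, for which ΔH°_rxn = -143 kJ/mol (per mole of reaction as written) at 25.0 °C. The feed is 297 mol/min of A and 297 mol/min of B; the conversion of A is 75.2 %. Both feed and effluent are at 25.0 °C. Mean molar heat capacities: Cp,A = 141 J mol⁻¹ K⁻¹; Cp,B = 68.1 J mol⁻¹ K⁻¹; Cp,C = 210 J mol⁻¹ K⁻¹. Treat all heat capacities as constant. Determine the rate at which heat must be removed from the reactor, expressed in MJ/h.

Q_out = 1920 MJ/h

Extent of reaction ξ = 0.752 × 297 = 223.34 mol/min
Reaction term: ξ·ΔH°_rxn = 223.34 × -143 = -31938 kJ/min
Q = ΔH = -31938 kJ/min = -532.3 kW
Heat removed = 1916.3 MJ/h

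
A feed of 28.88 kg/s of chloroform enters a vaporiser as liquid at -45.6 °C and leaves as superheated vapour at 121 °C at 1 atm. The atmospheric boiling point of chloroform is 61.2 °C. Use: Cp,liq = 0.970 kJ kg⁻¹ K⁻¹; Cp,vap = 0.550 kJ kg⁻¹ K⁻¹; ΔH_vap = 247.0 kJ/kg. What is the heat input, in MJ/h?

liquid -45.6→61.2 °C: 103.6 kJ/kg
vaporisation at 61.2 °C: 247 kJ/kg
vapour 61.2→121 °C: 32.89 kJ/kg
Δh = 103.6 + 247 + 32.89 = 383.49 kJ/kg
Q = ṁ·Δh = 28.88 kg/s × 383.49 kJ/kg = 11075 kJ/s
|Q| = 11075 kW = 39870 MJ/h

Q = 39900 MJ/h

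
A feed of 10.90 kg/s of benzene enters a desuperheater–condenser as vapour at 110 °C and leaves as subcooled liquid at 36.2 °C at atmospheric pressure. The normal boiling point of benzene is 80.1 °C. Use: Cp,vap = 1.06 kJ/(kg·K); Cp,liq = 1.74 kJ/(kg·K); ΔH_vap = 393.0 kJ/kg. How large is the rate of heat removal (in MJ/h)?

vapour 110→80.1 °C: -31.694 kJ/kg
condensation at 80.1 °C: -393 kJ/kg
liquid 80.1→36.2 °C: -76.386 kJ/kg
Δh = -31.694 + -393 + -76.386 = -501.08 kJ/kg
Q = ṁ·Δh = 10.90 kg/s × -501.08 kJ/kg = -5461.8 kJ/s
|Q| = 5461.8 kW = 19662 MJ/h

Q_c = 19700 MJ/h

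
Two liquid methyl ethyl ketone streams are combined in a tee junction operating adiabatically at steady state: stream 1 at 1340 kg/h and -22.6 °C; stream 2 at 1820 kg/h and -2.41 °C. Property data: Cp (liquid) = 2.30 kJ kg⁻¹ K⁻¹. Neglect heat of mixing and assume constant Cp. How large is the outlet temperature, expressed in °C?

T_out = -11.0 °C

Adiabatic, steady state ⇒ Σ ṁᵢCp,ᵢ(T_out − Tᵢ) = 0
T_out = Σ ṁᵢCp,ᵢTᵢ / Σ ṁᵢCp,ᵢ
      = -79741 / 7268 = -10.972 °C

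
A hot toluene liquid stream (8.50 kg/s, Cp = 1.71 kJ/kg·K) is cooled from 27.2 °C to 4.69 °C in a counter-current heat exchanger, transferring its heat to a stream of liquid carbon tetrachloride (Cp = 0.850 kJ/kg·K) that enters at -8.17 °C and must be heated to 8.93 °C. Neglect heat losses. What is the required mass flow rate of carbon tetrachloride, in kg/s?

ṁ_c = 22.5 kg/s

Heat released by hot stream: Q = 8.50 × 1.71 × (27.2 − 4.69) = 327.18 kJ/s
Energy balance on cold side (adiabatic exchanger): Q = ṁ_c·Cp_c·(T_c,out − T_c,in)
ṁ_c = 327.18 / [0.850 × (8.93 − -8.17)] = 22.51 kg/s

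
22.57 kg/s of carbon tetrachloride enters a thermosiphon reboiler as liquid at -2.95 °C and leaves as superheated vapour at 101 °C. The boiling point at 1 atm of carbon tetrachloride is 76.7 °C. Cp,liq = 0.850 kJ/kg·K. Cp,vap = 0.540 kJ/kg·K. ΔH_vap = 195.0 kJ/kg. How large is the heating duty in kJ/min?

Q = 374000 kJ/min

liquid -2.95→76.7 °C: 67.703 kJ/kg
vaporisation at 76.7 °C: 195 kJ/kg
vapour 76.7→101 °C: 13.122 kJ/kg
Δh = 67.703 + 195 + 13.122 = 275.82 kJ/kg
Q = ṁ·Δh = 22.57 kg/s × 275.82 kJ/kg = 6225.4 kJ/s
|Q| = 6225.4 kW = 373520 kJ/min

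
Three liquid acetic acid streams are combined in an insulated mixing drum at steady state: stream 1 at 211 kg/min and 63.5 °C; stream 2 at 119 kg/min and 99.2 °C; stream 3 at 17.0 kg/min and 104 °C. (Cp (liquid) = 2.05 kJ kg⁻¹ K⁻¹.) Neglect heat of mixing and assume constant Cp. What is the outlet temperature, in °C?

Adiabatic, steady state ⇒ Σ ṁᵢCp,ᵢ(T_out − Tᵢ) = 0
T_out = Σ ṁᵢCp,ᵢTᵢ / Σ ṁᵢCp,ᵢ
      = 55291 / 711.35 = 77.727 °C

T_out = 77.7 °C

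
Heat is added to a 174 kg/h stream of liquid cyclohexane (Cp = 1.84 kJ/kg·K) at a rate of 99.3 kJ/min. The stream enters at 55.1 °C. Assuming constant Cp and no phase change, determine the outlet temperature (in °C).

T_out = 73.7 °C

Q = 99.3 kJ/min = 5958 kJ/h
ΔT = Q/(ṁ·Cp) = 5958/(174×1.84) = 18.609 K
T_out = 55.1 + 18.609 = 73.709 °C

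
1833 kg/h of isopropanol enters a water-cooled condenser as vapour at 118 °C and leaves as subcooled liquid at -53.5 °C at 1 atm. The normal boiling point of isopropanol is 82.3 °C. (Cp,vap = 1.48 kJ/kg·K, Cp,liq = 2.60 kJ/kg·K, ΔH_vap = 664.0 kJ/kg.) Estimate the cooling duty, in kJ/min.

Q_c = 32700 kJ/min

vapour 118→82.3 °C: -52.836 kJ/kg
condensation at 82.3 °C: -664 kJ/kg
liquid 82.3→-53.5 °C: -353.08 kJ/kg
Δh = -52.836 + -664 + -353.08 = -1069.9 kJ/kg
Q = ṁ·Δh = 1833 kg/h × -1069.9 kJ/kg = -1.9612e+06 kJ/h
|Q| = 544.77 kW = 32686 kJ/min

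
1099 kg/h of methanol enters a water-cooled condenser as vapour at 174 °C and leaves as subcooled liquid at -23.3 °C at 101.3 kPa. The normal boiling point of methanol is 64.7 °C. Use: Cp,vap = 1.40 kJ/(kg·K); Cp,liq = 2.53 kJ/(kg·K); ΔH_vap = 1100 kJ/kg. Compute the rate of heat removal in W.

Q_c = 450000 W

vapour 174→64.7 °C: -153.02 kJ/kg
condensation at 64.7 °C: -1100 kJ/kg
liquid 64.7→-23.3 °C: -222.64 kJ/kg
Δh = -153.02 + -1100 + -222.64 = -1475.7 kJ/kg
Q = ṁ·Δh = 1099 kg/h × -1475.7 kJ/kg = -1.6218e+06 kJ/h
|Q| = 450.49 kW = 450490 W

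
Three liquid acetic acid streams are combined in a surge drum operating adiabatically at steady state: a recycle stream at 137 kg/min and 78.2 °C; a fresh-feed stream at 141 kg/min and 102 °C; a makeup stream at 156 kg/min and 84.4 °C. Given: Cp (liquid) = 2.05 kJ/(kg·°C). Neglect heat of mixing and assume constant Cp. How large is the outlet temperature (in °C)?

No heat crosses the boundary, so H_out = H_in.
Σ ṁᵢCp,ᵢTᵢ = 137×2.05×78.2 + 141×2.05×102 + 156×2.05×84.4 = 78437
Σ ṁᵢCp,ᵢ = 137×2.05 + 141×2.05 + 156×2.05 = 889.7
T_out = 78437 / 889.7 = 88.161 °C

T_out = 88.2 °C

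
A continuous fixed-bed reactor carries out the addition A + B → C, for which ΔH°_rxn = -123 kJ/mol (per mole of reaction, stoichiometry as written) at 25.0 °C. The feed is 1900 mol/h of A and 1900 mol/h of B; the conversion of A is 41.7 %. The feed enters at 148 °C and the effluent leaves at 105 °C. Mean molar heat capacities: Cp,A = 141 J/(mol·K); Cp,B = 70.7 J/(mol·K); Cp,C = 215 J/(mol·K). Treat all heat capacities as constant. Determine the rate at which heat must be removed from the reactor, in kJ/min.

Q_out = 1910 kJ/min

Extent of reaction ξ = 0.417 × 1900 = 792.3 mol/h
Reaction term: ξ·ΔH°_rxn = 792.3 × -123 = -97453 kJ/h
Sensible, feed 148→25 °C: -49474 kJ/h
Outlet flows (mol/h): A 1107.7, B 1107.7, C 792.3
Sensible, products 25→105 °C: 32388 kJ/h
Q = ΔH = -114540 kJ/h = -31.817 kW
Heat removed = 1909 kJ/min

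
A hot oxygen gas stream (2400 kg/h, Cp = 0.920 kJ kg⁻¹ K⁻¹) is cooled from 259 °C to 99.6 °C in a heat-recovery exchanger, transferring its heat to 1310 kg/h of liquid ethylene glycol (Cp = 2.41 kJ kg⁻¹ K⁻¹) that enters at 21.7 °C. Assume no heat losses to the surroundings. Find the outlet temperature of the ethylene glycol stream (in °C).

T_c,out = 133 °C

Heat released by hot stream: Q = 2400 × 0.920 × (259 − 99.6) = 351960 kJ/h
Energy balance on cold side (adiabatic exchanger): Q = ṁ_c·Cp_c·(T_c,out − T_c,in)
T_c,out = 21.7 + 351960/(1310 × 2.41) = 133.18 °C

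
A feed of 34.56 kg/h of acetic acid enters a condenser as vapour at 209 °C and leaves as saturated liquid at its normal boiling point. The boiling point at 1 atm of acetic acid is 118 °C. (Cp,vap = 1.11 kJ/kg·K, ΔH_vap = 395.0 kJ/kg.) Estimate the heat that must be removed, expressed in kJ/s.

Q_c = 4.76 kJ/s

vapour 209→118 °C: -101.01 kJ/kg
condensation at 118 °C: -395 kJ/kg
Δh = -101.01 + -395 = -496.01 kJ/kg
Q = ṁ·Δh = 34.56 kg/h × -496.01 kJ/kg = -17142 kJ/h
|Q| = 4.7617 kW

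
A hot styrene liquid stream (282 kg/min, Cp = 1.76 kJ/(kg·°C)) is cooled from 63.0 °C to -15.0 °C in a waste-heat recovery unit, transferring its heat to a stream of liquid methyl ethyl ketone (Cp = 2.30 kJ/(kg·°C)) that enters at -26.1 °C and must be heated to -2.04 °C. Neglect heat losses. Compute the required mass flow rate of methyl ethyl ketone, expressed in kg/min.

Heat released by hot stream: Q = 282 × 1.76 × (63.0 − -15.0) = 38713 kJ/min
Energy balance on cold side (adiabatic exchanger): Q = ṁ_c·Cp_c·(T_c,out − T_c,in)
ṁ_c = 38713 / [2.30 × (-2.04 − -26.1)] = 699.57 kg/min

ṁ_c = 700 kg/min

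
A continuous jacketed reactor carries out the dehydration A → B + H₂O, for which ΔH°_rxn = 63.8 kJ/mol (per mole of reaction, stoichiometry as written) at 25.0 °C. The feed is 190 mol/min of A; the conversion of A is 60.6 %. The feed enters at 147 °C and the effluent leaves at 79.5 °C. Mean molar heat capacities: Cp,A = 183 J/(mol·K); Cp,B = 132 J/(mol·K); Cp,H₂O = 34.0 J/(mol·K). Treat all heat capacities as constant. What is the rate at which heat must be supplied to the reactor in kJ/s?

Extent of reaction ξ = 0.606 × 190 = 115.14 mol/min
Reaction term: ξ·ΔH°_rxn = 115.14 × 63.8 = 7345.9 kJ/min
Sensible, feed 147→25 °C: -4241.9 kJ/min
Outlet flows (mol/min): A 74.86, B 115.14, H₂O 115.14
Sensible, products 25→79.5 °C: 1788.3 kJ/min
Q = ΔH = 4892.3 kJ/min = 81.538 kW
Heat supplied = 81.538 kJ/s

Q_in = 81.5 kJ/s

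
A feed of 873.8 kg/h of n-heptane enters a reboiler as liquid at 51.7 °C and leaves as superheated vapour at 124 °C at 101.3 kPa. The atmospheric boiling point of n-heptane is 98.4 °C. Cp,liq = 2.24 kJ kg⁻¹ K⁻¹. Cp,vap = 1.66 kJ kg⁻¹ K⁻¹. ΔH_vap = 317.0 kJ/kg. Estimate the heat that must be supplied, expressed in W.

liquid 51.7→98.4 °C: 104.61 kJ/kg
vaporisation at 98.4 °C: 317 kJ/kg
vapour 98.4→124 °C: 42.496 kJ/kg
Δh = 104.61 + 317 + 42.496 = 464.1 kJ/kg
Q = ṁ·Δh = 873.8 kg/h × 464.1 kJ/kg = 405530 kJ/h
|Q| = 112.65 kW = 112650 W

Q = 113000 W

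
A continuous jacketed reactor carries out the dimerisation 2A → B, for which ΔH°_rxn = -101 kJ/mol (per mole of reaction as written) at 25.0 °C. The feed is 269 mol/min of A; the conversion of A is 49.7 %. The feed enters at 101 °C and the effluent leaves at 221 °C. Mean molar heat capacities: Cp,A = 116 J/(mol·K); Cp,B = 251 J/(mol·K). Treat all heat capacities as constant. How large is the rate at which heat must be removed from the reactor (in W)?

Extent of reaction ξ = 0.497 × 269 / 2 = 66.847 mol/min
Reaction term: ξ·ΔH°_rxn = 66.847 × -101 = -6751.5 kJ/min
Sensible, feed 101→25 °C: -2371.5 kJ/min
Outlet flows (mol/min): A 135.31, B 66.847
Sensible, products 25→221 °C: 6364.9 kJ/min
Q = ΔH = -2758.1 kJ/min = -45.968 kW
Heat removed = 45968 W

Q_out = 46000 W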